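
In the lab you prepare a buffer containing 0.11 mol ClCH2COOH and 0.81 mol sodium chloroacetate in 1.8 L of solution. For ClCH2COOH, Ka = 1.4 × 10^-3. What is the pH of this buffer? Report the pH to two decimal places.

pKa = −log(1.4 × 10^-3) = 2.854
Henderson–Hasselbalch: pH = pKa + log([ClCH2COO-]/[ClCH2COOH]) = 2.854 + log(0.81/0.11)
pH = 2.854 + (+0.867) = 3.72

pH = 3.72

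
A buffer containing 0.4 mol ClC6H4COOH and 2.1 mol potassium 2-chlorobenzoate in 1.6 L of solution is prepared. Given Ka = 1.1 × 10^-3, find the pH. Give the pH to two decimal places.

pKa = −log(1.1 × 10^-3) = 2.959
Using pH = pKa + log([base]/[acid]) with [base]/[acid] = 2.1/0.4:
pH = 2.959 + (+0.720) = 3.68

pH = 3.68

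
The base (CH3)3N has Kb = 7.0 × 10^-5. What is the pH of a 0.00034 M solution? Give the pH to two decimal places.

(CH3)3N + H2O ⇌ (CH3)3NH+ + OH-
Kb = [OH-]²/(0.00034 − [OH-]) = 7.0 × 10^-5
[OH-] is not negligible relative to C₀; solve [OH-]² + 7e-05·[OH-] − 2.38e-08 = 0.
[OH-] = [−7e-05 + √(7e-05² + 9.52e-08)]/2 = 1.23 × 10^-4 M
pOH = 3.91, so pH = 14.00 − pOH = 10.09

pH = 10.09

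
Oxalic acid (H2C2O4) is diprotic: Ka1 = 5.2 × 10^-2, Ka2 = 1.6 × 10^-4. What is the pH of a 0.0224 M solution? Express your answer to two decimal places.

Ka1 ≫ Ka2, so treat the first dissociation as the only significant source of H+.
Ka1 = x²/(0.0224 − x) = 5.2 × 10^-2
Solving the quadratic: x = (−Ka1 + √(Ka1² + 4·Ka1·C₀))/2 = 1.69 × 10^-2 M
pH = −log(1.69 × 10^-2) = 1.77

pH = 1.77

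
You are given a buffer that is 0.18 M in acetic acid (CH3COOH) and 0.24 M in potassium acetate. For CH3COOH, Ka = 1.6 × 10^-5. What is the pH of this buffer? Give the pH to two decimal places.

pKa = −log(1.6 × 10^-5) = 4.796
pH = pKa + log([A⁻]/[HA]) = 4.796 + log(0.24/0.18)
pH = 4.796 + (+0.125) = 4.92

pH = 4.92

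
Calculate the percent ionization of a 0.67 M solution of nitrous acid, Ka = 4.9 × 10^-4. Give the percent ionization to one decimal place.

HNO2 ⇌ NO2- + H+; let x = [H+] at equilibrium.
x ≈ √(Ka·C₀) = √(4.9 × 10^-4 × 0.67) = 1.81 × 10^-2 M
Fraction ionized = 1.81 × 10^-2 / 0.67 = 0.0270 → 2.7%

2.7%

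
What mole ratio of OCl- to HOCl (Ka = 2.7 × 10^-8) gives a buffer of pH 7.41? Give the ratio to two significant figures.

ratio = 0.69

pKa = -log(2.7 × 10^-8) = 7.569
pH = pKa + log(r) ⇒ log(r) = 7.41 − 7.569 = -0.159
r = [OCl-]/[HOCl] = 10^(-0.159) = 0.693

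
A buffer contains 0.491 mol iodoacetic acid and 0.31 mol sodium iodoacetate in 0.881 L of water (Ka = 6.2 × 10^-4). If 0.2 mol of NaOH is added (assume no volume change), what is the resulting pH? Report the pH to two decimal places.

pH = 3.45

After neutralization: n(ICH2COOH) = 0.291 mol, n(ICH2COO-) = 0.51 mol.
pKa = −log(6.2 × 10^-4) = 3.208
Henderson–Hasselbalch with mole ratio 0.51/0.291: pH = 3.208 + (+0.244)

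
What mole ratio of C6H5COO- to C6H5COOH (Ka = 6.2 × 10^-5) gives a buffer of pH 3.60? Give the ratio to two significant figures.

ratio = 0.25

pKa = -log(6.2 × 10^-5) = 4.208
pH = pKa + log(r) ⇒ log(r) = 3.60 − 4.208 = -0.608
r = [C6H5COO-]/[C6H5COOH] = 10^(-0.608) = 0.247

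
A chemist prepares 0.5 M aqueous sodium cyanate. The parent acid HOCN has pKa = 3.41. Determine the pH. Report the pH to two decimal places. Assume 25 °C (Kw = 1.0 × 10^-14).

OCN- is the conjugate base of the weak acid HOCN.
Ka = 10^(−3.41) = 3.89 × 10^-4
Kb = Kw/Ka = 1.0×10^-14 / 3.89 × 10^-4 = 2.57 × 10^-11
From the ICE table, Kb = [OH-]²/(0.5 − [OH-]) = 2.57 × 10^-11.
Since Kb ≪ C₀, [OH-] ≈ √(Kb·C₀) = 3.58 × 10^-6 M.
pOH = −log(3.58 × 10^-6) = 5.45; pH = 14.00 − 5.45 = 8.55

pH = 8.55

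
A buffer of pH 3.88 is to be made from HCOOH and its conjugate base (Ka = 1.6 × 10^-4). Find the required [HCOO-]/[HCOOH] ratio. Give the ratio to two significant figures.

pKa = -log(1.6 × 10^-4) = 3.796
pH = pKa + log(r) ⇒ log(r) = 3.88 − 3.796 = +0.084
r = [HCOO-]/[HCOOH] = 10^(+0.084) = 1.21

ratio = 1.2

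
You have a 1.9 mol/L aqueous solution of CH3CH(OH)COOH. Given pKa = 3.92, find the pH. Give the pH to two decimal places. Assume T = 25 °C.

pH = 1.82

CH3CH(OH)COOH ⇌ CH3CH(OH)COO- + H+
Ka = 10^(−3.92) = 1.20 × 10^-4
Ka = x²/(1.9 − x) = 1.20 × 10^-4
Neglecting x in the denominator: x = √(1.20 × 10^-4 × 1.9) = 1.51 × 10^-2 M
pH = −log[H+] = −log(1.51 × 10^-2) = 1.82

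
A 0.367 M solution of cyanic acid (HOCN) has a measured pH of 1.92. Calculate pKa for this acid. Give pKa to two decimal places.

pKa = 3.39

[H+] = 10^(-1.92) = 1.20 × 10^-2 M
At equilibrium [HA] = 0.367 − 1.20 × 10^-2 = 3.55 × 10^-1 M
Ka = [H+][A-]/[HA] = (1.20 × 10^-2)² / 3.55 × 10^-1 = 4.06 × 10^-4
pKa = -log(4.06 × 10^-4) = 3.39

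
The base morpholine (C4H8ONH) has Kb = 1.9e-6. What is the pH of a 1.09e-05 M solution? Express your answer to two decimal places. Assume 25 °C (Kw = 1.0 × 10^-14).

pH = 8.57

C4H8ONH + H2O ⇌ C4H8ONH2+ + OH-
From the ICE table, Kb = x²/(1.09e-05 − x) = 1.9 × 10^-6.
The 5% rule fails; solving x² + Kb·x − Kb·C₀ = 0 exactly:
x = [−1.9e-06 + √(1.9e-06² + 8.28e-11)]/2 = 3.70 × 10^-6 M
pOH = −log(3.70 × 10^-6) = 5.43; pH = 14.00 − 5.43 = 8.57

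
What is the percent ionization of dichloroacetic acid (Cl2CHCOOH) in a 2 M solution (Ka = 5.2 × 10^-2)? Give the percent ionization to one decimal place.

Cl2CHCOOH ⇌ Cl2CHCOO- + H+; let x = [H+] at equilibrium.
Ka = x²/(C₀ − x); solving the quadratic gives x = 2.98 × 10^-1 M.
% ionization = x/C₀ × 100% = 2.98 × 10^-1/2 × 100% = 14.9%

14.9%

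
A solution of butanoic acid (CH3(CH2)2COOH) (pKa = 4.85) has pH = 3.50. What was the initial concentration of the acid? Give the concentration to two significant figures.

C₀ = 7.4 × 10^-3 M

[H+] = 10^(-3.50) = 3.16 × 10^-4 M = x
Ka = 10^(−4.85) = 1.41 × 10^-5
Ka = x²/(C₀ − x) ⇒ C₀ = x + x²/Ka
C₀ = 3.16 × 10^-4 + (3.16 × 10^-4)²/(1.41 × 10^-5) = 7.40 × 10^-3 M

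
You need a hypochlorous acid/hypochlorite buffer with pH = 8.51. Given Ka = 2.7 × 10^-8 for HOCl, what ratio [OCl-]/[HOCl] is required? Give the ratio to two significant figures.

pKa = -log(2.7 × 10^-8) = 7.569
pH = pKa + log(r) ⇒ log(r) = 8.51 − 7.569 = +0.941
r = [OCl-]/[HOCl] = 10^(+0.941) = 8.73

ratio = 8.7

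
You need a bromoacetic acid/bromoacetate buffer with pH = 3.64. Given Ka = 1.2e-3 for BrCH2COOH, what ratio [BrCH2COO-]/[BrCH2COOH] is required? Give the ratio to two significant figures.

pKa = -log(1.2 × 10^-3) = 2.921
pH = pKa + log(r) ⇒ log(r) = 3.64 − 2.921 = +0.719
r = [BrCH2COO-]/[BrCH2COOH] = 10^(+0.719) = 5.24

ratio = 5.2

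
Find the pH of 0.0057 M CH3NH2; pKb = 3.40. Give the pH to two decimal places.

pH = 11.12

CH3NH2 + H2O ⇌ CH3NH3+ + OH-
Kb = 10^(−3.40) = 3.98 × 10^-4
From the ICE table, Kb = [OH-]²/(0.0057 − [OH-]) = 3.98 × 10^-4.
The 5% rule fails; solving [OH-]² + Kb·[OH-] − Kb·C₀ = 0 exactly:
[OH-] = [−0.000398 + √(0.000398² + 9.07e-06)]/2 = 1.32 × 10^-3 M
pOH = 2.88, so pH = 14.00 − pOH = 11.12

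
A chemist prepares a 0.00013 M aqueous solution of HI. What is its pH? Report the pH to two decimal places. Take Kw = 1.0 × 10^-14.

pH = 3.89

HI is a strong acid and dissociates completely, so [H+] = 0.00013 M.
pH = -log(0.00013) = 3.89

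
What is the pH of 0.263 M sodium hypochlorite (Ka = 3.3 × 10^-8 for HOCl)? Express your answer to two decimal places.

pH = 10.45

OCl- is the conjugate base of the weak acid HOCl.
Kb = Kw/Ka = 1.0×10^-14 / 3.3 × 10^-8 = 3.03 × 10^-7
From the ICE table, Kb = [OH-]²/(0.263 − [OH-]) = 3.03 × 10^-7.
Assume [OH-] ≪ 0.263: [OH-] ≈ √(3.03 × 10^-7 × 0.263) = 2.82 × 10^-4 M
Check: 0.11% ionized — well under 5%, approximation valid.
pOH = −log(2.82 × 10^-4) = 3.55; pH = 14.00 − 3.55 = 10.45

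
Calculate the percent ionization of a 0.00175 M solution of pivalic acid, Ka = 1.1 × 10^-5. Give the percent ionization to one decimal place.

7.6%

(CH3)3CCOOH ⇌ (CH3)3CCOO- + H+; let x = [H+] at equilibrium.
Ka = x²/(C₀ − x); solving the quadratic gives x = 1.33 × 10^-4 M.
Fraction ionized = 1.33 × 10^-4 / 0.00175 = 0.0760 → 7.6%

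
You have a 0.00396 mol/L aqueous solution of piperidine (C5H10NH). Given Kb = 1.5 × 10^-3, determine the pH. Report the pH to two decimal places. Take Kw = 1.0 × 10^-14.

C5H10NH + H2O ⇌ C5H10NH2+ + OH-
Kb = x²/(0.00396 − x) = 1.5 × 10^-3
Here C₀/Kb ≈ 2.64, so the small-x approximation fails. Use the quadratic:
x = (−Kb + √(Kb² + 4·Kb·C₀))/2 = 1.80 × 10^-3 M
pOH = 2.74, so pH = 14.00 − pOH = 11.26

pH = 11.26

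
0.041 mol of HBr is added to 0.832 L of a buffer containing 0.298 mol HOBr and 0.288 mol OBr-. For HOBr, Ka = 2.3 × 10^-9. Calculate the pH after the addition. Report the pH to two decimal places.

After neutralization: n(HOBr) = 0.339 mol, n(OBr-) = 0.247 mol.
pKa = −log(2.3 × 10^-9) = 8.638
Henderson–Hasselbalch with mole ratio 0.247/0.339: pH = 8.638 + (-0.138)

pH = 8.50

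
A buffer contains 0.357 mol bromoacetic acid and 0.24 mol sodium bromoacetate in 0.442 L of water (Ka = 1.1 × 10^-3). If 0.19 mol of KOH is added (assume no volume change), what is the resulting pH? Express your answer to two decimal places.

OH- converts BrCH2COOH to BrCH2COO-: BrCH2COOH → 0.167 mol, BrCH2COO- → 0.43 mol.
pKa = −log(1.1 × 10^-3) = 2.959
Henderson–Hasselbalch with mole ratio 0.43/0.167: pH = 2.959 + (+0.411)

pH = 3.37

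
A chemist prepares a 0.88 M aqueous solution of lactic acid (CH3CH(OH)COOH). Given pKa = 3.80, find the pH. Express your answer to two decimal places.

CH3CH(OH)COOH ⇌ CH3CH(OH)COO- + H+
Ka = 10^(−3.80) = 1.58 × 10^-4
From the ICE table, Ka = [H+]²/(0.88 − [H+]) = 1.58 × 10^-4.
Since Ka ≪ C₀, [H+] ≈ √(Ka·C₀) = 1.18 × 10^-2 M.
pH = −log(1.18 × 10^-2) = 1.93

pH = 1.93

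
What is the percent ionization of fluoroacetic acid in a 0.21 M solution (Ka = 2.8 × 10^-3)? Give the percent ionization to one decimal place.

10.9%

FCH2COOH ⇌ FCH2COO- + H+; let x = [H+] at equilibrium.
Ka = x²/(C₀ − x); solving the quadratic gives x = 2.29 × 10^-2 M.
% ionization = x/C₀ × 100% = 2.29 × 10^-2/0.21 × 100% = 10.9%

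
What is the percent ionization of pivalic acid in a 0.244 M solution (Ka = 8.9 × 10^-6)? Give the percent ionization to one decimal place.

(CH3)3CCOOH ⇌ (CH3)3CCOO- + H+; let x = [H+] at equilibrium.
x ≈ √(Ka·C₀) = √(8.9 × 10^-6 × 0.244) = 1.47 × 10^-3 M
% ionization = x/C₀ × 100% = 1.47 × 10^-3/0.244 × 100% = 0.6%

0.6%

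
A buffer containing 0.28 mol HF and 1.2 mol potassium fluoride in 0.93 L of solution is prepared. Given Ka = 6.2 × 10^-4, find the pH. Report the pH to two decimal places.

pKa = −log(6.2 × 10^-4) = 3.208
Henderson–Hasselbalch: pH = pKa + log([F-]/[HF]) = 3.208 + log(1.2/0.28)
pH = 3.208 + (+0.632) = 3.84

pH = 3.84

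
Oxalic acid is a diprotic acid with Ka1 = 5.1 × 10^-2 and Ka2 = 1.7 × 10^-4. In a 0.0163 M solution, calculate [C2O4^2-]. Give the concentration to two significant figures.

1.7 × 10^-4 M

First ionization gives [H+] ≈ [HC2O4-] = 1.30 × 10^-2 M.
Second step: Ka2 = [H+][C2O4^2-]/[HC2O4-] ≈ [C2O4^2-] (since [H+] ≈ [HC2O4-]).
So [C2O4^2-] ≈ Ka2.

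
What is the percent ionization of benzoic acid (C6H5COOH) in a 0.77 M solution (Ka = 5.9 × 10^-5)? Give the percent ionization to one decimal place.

C6H5COOH ⇌ C6H5COO- + H+; let x = [H+] at equilibrium.
x ≈ √(Ka·C₀) = √(5.9 × 10^-5 × 0.77) = 6.74 × 10^-3 M
% ionization = x/C₀ × 100% = 6.74 × 10^-3/0.77 × 100% = 0.9%

0.9%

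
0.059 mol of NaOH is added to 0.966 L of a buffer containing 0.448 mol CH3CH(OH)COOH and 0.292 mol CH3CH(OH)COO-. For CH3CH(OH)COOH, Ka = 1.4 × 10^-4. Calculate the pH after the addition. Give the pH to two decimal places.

After neutralization: n(CH3CH(OH)COOH) = 0.389 mol, n(CH3CH(OH)COO-) = 0.351 mol.
pKa = −log(1.4 × 10^-4) = 3.854
pH = pKa + log([A⁻]/[HA]) = 3.854 + log(0.351/0.389) = 3.854 -0.045

pH = 3.81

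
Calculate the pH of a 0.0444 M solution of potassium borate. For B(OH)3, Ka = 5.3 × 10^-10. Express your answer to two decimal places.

pH = 10.96

B(OH)4- is the conjugate base of the weak acid B(OH)3.
Kb = Kw/Ka = 1.0×10^-14 / 5.3 × 10^-10 = 1.89 × 10^-5
Kb = x²/(0.0444 − x) = 1.89 × 10^-5
Neglecting x in the denominator: x = √(1.89 × 10^-5 × 0.0444) = 9.16 × 10^-4 M
Check: 2.1% ionized — well under 5%, approximation valid.
pOH = 3.04, so pH = 14.00 − pOH = 10.96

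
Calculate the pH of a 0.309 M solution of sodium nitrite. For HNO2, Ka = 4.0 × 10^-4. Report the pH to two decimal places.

pH = 8.44

NO2- is the conjugate base of the weak acid HNO2.
Kb = Kw/Ka = 1.0×10^-14 / 4.0 × 10^-4 = 2.50 × 10^-11
From the ICE table, Kb = [OH-]²/(0.309 − [OH-]) = 2.50 × 10^-11.
Assume [OH-] ≪ 0.309: [OH-] ≈ √(2.50 × 10^-11 × 0.309) = 2.78 × 10^-6 M
Check: 0.0009% ionized — well under 5%, approximation valid.
pOH = 5.56, so pH = 14.00 − pOH = 8.44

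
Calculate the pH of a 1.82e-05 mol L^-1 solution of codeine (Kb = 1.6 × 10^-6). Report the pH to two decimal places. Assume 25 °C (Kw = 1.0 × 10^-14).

C18H21NO3 + H2O ⇌ C18H22NO3+ + OH-
Kb = x²/(1.82e-05 − x) = 1.6 × 10^-6
The 5% rule fails; solving x² + Kb·x − Kb·C₀ = 0 exactly:
x = [−1.6e-06 + √(1.6e-06² + 1.16e-10)]/2 = 4.66 × 10^-6 M
pOH = −log(4.66 × 10^-6) = 5.33; pH = 14.00 − 5.33 = 8.67

pH = 8.67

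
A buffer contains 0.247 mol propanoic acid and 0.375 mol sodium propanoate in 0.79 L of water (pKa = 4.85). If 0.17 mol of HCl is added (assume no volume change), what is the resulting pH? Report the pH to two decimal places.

Added H+ converts CH3CH2COO- to CH3CH2COOH: CH3CH2COOH → 0.417 mol, CH3CH2COO- → 0.205 mol.
pH = pKa + log(n_CH3CH2COO-/n_CH3CH2COOH) = 4.85 + log(0.205/0.417) = 4.85 + (-0.308)

pH = 4.54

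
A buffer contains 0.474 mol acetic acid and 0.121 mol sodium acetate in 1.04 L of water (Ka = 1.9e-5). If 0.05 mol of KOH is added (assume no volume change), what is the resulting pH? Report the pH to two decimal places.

OH- converts CH3COOH to CH3COO-: CH3COOH → 0.424 mol, CH3COO- → 0.171 mol.
pKa = −log(1.9 × 10^-5) = 4.721
Henderson–Hasselbalch with mole ratio 0.171/0.424: pH = 4.721 + (-0.394)

pH = 4.33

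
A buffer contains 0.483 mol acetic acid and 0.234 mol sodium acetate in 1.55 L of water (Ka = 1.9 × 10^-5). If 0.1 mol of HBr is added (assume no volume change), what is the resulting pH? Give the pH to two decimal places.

pH = 4.08

After neutralization: n(CH3COOH) = 0.583 mol, n(CH3COO-) = 0.134 mol.
pKa = −log(1.9 × 10^-5) = 4.721
pH = pKa + log(n_CH3COO-/n_CH3COOH) = 4.721 + log(0.134/0.583) = 4.721 + (-0.639)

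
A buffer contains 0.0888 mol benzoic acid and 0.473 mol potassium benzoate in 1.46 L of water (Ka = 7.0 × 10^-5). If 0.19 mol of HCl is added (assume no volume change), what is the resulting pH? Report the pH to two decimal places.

Added H+ converts C6H5COO- to C6H5COOH: C6H5COOH → 0.279 mol, C6H5COO- → 0.283 mol.
pKa = −log(7.0 × 10^-5) = 4.155
Henderson–Hasselbalch with mole ratio 0.283/0.279: pH = 4.155 + (+0.006)

pH = 4.16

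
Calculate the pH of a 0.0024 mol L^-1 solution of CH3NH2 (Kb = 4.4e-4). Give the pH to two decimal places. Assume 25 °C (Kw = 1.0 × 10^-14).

CH3NH2 + H2O ⇌ CH3NH3+ + OH-
From the ICE table, Kb = x²/(0.0024 − x) = 4.4 × 10^-4.
Here C₀/Kb ≈ 5.45, so the small-x approximation fails. Use the quadratic:
x = (−Kb + √(Kb² + 4·Kb·C₀))/2 = 8.31 × 10^-4 M
pOH = −log(8.31 × 10^-4) = 3.08; pH = 14.00 − 3.08 = 10.92

pH = 10.92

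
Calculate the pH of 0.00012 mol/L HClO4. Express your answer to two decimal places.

pH = 3.92

HClO4 is a strong acid and dissociates completely, so [H+] = 0.00012 M.
pH = -log(0.00012) = 3.92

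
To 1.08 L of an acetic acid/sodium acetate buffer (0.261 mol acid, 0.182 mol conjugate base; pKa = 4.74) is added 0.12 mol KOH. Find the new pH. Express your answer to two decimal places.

pH = 5.07

OH- converts CH3COOH to CH3COO-: CH3COOH → 0.141 mol, CH3COO- → 0.302 mol.
pH = pKa + log(n_CH3COO-/n_CH3COOH) = 4.74 + log(0.302/0.141) = 4.74 + (+0.331)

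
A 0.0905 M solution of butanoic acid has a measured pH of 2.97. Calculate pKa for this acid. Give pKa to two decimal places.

pKa = 4.89

[H+] = 10^(-2.97) = 1.07 × 10^-3 M
At equilibrium [HA] = 0.0905 − 1.07 × 10^-3 = 8.94 × 10^-2 M
Ka = [H+][A-]/[HA] = (1.07 × 10^-3)² / 8.94 × 10^-2 = 1.28 × 10^-5
pKa = -log(1.28 × 10^-5) = 4.89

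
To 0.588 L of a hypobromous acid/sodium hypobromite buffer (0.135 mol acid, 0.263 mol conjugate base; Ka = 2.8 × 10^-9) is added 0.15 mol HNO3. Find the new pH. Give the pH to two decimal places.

pH = 8.15

After neutralization: n(HOBr) = 0.285 mol, n(OBr-) = 0.113 mol.
pKa = −log(2.8 × 10^-9) = 8.553
pH = pKa + log([A⁻]/[HA]) = 8.553 + log(0.113/0.285) = 8.553 -0.402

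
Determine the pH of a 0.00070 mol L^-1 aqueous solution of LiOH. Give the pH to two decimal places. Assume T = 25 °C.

LiOH is a strong base; [OH-] = 0.0007 M.
pOH = -log(0.0007) = 3.15
pH = 14.00 - 3.15 = 10.85

pH = 10.85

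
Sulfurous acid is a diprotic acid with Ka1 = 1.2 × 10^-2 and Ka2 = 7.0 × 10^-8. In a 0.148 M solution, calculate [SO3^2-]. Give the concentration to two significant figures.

7.0 × 10^-8 M

First ionization gives [H+] ≈ [HSO3-] = 3.66 × 10^-2 M.
Second step: Ka2 = [H+][SO3^2-]/[HSO3-] ≈ [SO3^2-] (since [H+] ≈ [HSO3-]).
So [SO3^2-] ≈ Ka2.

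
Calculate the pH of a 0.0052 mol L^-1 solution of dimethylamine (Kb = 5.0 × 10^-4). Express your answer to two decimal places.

(CH3)2NH + H2O ⇌ (CH3)2NH2+ + OH-
From the ICE table, Kb = [OH-]²/(0.0052 − [OH-]) = 5.0 × 10^-4.
[OH-] is not negligible relative to C₀; solve [OH-]² + 0.0005·[OH-] − 2.6e-06 = 0.
[OH-] = [−0.0005 + √(0.0005² + 1.04e-05)]/2 = 1.38 × 10^-3 M
pOH = 2.86, so pH = 14.00 − pOH = 11.14

pH = 11.14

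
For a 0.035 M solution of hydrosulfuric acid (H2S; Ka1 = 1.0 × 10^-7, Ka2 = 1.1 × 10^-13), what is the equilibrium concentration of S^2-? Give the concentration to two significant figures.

1.1 × 10^-13 M

First ionization gives [H+] ≈ [HS-] = 5.92 × 10^-5 M.
Second step: Ka2 = [H+][S^2-]/[HS-] ≈ [S^2-] (since [H+] ≈ [HS-]).
So [S^2-] ≈ Ka2.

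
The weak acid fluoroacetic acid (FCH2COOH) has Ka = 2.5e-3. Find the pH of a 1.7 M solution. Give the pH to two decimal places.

FCH2COOH ⇌ FCH2COO- + H+
Ka = [H+]²/(1.7 − [H+]) = 2.5 × 10^-3
Since Ka ≪ C₀, [H+] ≈ √(Ka·C₀) = 6.52 × 10^-2 M.
Check: 3.8% ionized — well under 5%, approximation valid.
pH = −log[H+] = −log(6.52 × 10^-2) = 1.19

pH = 1.19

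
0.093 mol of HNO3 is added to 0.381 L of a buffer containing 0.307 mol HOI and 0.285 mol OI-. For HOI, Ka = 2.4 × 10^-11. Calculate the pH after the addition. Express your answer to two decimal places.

Added H+ converts OI- to HOI: HOI → 0.4 mol, OI- → 0.192 mol.
pKa = −log(2.4 × 10^-11) = 10.620
pH = pKa + log([A⁻]/[HA]) = 10.620 + log(0.192/0.4) = 10.620 -0.319

pH = 10.30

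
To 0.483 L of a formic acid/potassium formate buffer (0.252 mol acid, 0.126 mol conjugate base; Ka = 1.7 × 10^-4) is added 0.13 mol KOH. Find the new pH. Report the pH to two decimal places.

pH = 4.09

After neutralization: n(HCOOH) = 0.122 mol, n(HCOO-) = 0.256 mol.
pKa = −log(1.7 × 10^-4) = 3.770
pH = pKa + log([A⁻]/[HA]) = 3.770 + log(0.256/0.122) = 3.770 +0.322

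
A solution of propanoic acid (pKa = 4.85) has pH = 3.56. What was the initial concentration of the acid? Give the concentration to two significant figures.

[H+] = 10^(-3.56) = 2.75 × 10^-4 M = x
Ka = 10^(−4.85) = 1.41 × 10^-5
Ka = x²/(C₀ − x) ⇒ C₀ = x + x²/Ka
C₀ = 2.75 × 10^-4 + (2.75 × 10^-4)²/(1.41 × 10^-5) = 5.64 × 10^-3 M

C₀ = 5.6 × 10^-3 M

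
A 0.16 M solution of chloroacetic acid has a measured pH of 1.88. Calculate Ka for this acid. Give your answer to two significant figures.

[H+] = 10^(-1.88) = 1.32 × 10^-2 M
At equilibrium [HA] = 0.16 − 1.32 × 10^-2 = 1.47 × 10^-1 M
Ka = [H+][A-]/[HA] = (1.32 × 10^-2)² / 1.47 × 10^-1 = 1.2 × 10^-3

Ka = 1.2 × 10^-3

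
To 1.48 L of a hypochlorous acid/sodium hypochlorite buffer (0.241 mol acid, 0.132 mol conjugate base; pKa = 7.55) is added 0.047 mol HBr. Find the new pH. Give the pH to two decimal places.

pH = 7.02

After neutralization: n(HOCl) = 0.288 mol, n(OCl-) = 0.085 mol.
pH = pKa + log(n_OCl-/n_HOCl) = 7.55 + log(0.085/0.288) = 7.55 + (-0.530)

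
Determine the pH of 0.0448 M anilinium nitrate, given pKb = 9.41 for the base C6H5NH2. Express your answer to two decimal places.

pH = 2.97

C6H5NH3+ is the conjugate acid of the weak base C6H5NH2.
Kb = 10^(−9.41) = 3.89 × 10^-10
Ka = Kw/Kb = 1.0×10^-14 / 3.89 × 10^-10 = 2.57 × 10^-5
Ka = [H+]²/(0.0448 − [H+]) = 2.57 × 10^-5
Assume [H+] ≪ 0.0448: [H+] ≈ √(2.57 × 10^-5 × 0.0448) = 1.07 × 10^-3 M
Check: 2.4% ionized — well under 5%, approximation valid.
pH = −log[H+] = −log(1.07 × 10^-3) = 2.97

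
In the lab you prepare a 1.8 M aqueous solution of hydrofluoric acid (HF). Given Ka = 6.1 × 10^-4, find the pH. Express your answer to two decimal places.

HF ⇌ F- + H+
Ka = x²/(1.8 − x) = 6.1 × 10^-4
Assume x ≪ 1.8: x ≈ √(6.1 × 10^-4 × 1.8) = 3.31 × 10^-2 M
(x/C₀ = 1.8% < 5%, so the approximation holds.)
pH = −log[H+] = −log(3.31 × 10^-2) = 1.48

pH = 1.48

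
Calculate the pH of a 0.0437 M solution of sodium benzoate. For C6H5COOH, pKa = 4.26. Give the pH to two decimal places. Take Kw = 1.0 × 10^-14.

C6H5COO- is the conjugate base of the weak acid C6H5COOH.
Ka = 10^(−4.26) = 5.50 × 10^-5
Kb = Kw/Ka = 1.0×10^-14 / 5.50 × 10^-5 = 1.82 × 10^-10
Kb = [OH-]²/(0.0437 − [OH-]) = 1.82 × 10^-10
Since Kb ≪ C₀, [OH-] ≈ √(Kb·C₀) = 2.82 × 10^-6 M.
([OH-]/C₀ = 0.0065% < 5%, so the approximation holds.)
pOH = 5.55, so pH = 14.00 − pOH = 8.45

pH = 8.45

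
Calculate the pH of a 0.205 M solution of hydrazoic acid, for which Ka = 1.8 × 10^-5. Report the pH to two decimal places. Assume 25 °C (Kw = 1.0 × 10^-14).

pH = 2.72

HN3 ⇌ N3- + H+
Ka = x²/(0.205 − x) = 1.8 × 10^-5
Neglecting x in the denominator: x = √(1.8 × 10^-5 × 0.205) = 1.92 × 10^-3 M
pH = −log[H+] = −log(1.92 × 10^-3) = 2.72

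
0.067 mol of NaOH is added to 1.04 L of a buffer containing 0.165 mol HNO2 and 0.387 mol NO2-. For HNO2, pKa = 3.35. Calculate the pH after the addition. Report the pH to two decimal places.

After neutralization: n(HNO2) = 0.098 mol, n(NO2-) = 0.454 mol.
pH = pKa + log(n_NO2-/n_HNO2) = 3.35 + log(0.454/0.098) = 3.35 + (+0.666)

pH = 4.02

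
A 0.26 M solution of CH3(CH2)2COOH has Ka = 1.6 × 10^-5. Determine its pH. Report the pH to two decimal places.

pH = 2.69

CH3(CH2)2COOH ⇌ CH3(CH2)2COO- + H+
From the ICE table, Ka = [H+]²/(0.26 − [H+]) = 1.6 × 10^-5.
Since Ka ≪ C₀, [H+] ≈ √(Ka·C₀) = 2.04 × 10^-3 M.
pH = −log(2.04 × 10^-3) = 2.69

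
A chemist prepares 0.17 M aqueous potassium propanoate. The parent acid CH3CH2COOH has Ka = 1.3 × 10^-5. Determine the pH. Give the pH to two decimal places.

CH3CH2COO- is the conjugate base of the weak acid CH3CH2COOH.
Kb = Kw/Ka = 1.0×10^-14 / 1.3 × 10^-5 = 7.69 × 10^-10
From the ICE table, Kb = x²/(0.17 − x) = 7.69 × 10^-10.
Assume x ≪ 0.17: x ≈ √(7.69 × 10^-10 × 0.17) = 1.14 × 10^-5 M
Check: 0.0067% ionized — well under 5%, approximation valid.
pOH = −log(1.14 × 10^-5) = 4.94; pH = 14.00 − 4.94 = 9.06

pH = 9.06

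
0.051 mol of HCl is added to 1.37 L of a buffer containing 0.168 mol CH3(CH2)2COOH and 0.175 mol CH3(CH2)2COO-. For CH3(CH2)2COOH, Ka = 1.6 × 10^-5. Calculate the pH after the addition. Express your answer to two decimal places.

Added H+ converts CH3(CH2)2COO- to CH3(CH2)2COOH: CH3(CH2)2COOH → 0.219 mol, CH3(CH2)2COO- → 0.124 mol.
pKa = −log(1.6 × 10^-5) = 4.796
pH = pKa + log([A⁻]/[HA]) = 4.796 + log(0.124/0.219) = 4.796 -0.247

pH = 4.55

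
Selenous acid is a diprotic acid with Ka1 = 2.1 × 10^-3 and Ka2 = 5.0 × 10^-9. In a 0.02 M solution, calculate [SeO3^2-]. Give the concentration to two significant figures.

First ionization gives [H+] ≈ [HSeO3-] = 5.52 × 10^-3 M.
Second step: Ka2 = [H+][SeO3^2-]/[HSeO3-] ≈ [SeO3^2-] (since [H+] ≈ [HSeO3-]).
So [SeO3^2-] ≈ Ka2.

5.0 × 10^-9 M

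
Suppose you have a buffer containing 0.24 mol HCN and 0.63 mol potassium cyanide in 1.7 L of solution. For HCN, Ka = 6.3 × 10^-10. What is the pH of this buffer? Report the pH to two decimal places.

pKa = −log(6.3 × 10^-10) = 9.201
Henderson–Hasselbalch: pH = pKa + log([CN-]/[HCN]) = 9.201 + log(0.63/0.24)
pH = 9.201 + (+0.419) = 9.62

pH = 9.62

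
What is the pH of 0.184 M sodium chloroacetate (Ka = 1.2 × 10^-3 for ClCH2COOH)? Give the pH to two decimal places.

pH = 8.09

ClCH2COO- is the conjugate base of the weak acid ClCH2COOH.
Kb = Kw/Ka = 1.0×10^-14 / 1.2 × 10^-3 = 8.33 × 10^-12
From the ICE table, Kb = [OH-]²/(0.184 − [OH-]) = 8.33 × 10^-12.
Assume [OH-] ≪ 0.184: [OH-] ≈ √(8.33 × 10^-12 × 0.184) = 1.24 × 10^-6 M
Check: 0.00067% ionized — well under 5%, approximation valid.
pOH = −log(1.24 × 10^-6) = 5.91; pH = 14.00 − 5.91 = 8.09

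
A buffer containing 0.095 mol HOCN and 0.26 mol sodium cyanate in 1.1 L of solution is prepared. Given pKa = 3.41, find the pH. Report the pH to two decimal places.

pH = 3.85

pH = pKa + log([A⁻]/[HA]) = 3.41 + log(0.26/0.095)
pH = 3.41 + (+0.437) = 3.85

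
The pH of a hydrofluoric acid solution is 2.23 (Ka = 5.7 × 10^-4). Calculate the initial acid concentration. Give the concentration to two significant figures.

[H+] = 10^(-2.23) = 5.89 × 10^-3 M = x
Ka = x²/(C₀ − x) ⇒ C₀ = x + x²/Ka
C₀ = 5.89 × 10^-3 + (5.89 × 10^-3)²/(5.7 × 10^-4) = 6.68 × 10^-2 M

C₀ = 6.7 × 10^-2 M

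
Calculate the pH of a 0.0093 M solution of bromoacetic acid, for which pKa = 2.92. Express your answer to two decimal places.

BrCH2COOH ⇌ BrCH2COO- + H+
Ka = 10^(−2.92) = 1.20 × 10^-3
Ka = [H+]²/(0.0093 − [H+]) = 1.20 × 10^-3
The 5% rule fails; solving [H+]² + Ka·[H+] − Ka·C₀ = 0 exactly:
[H+] = [−0.0012 + √(0.0012² + 4.46e-05)]/2 = 2.79 × 10^-3 M
pH = −log(2.79 × 10^-3) = 2.55

pH = 2.55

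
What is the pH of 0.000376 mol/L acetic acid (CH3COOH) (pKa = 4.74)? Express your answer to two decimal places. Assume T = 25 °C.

CH3COOH ⇌ CH3COO- + H+
Ka = 10^(−4.74) = 1.82 × 10^-5
Let x = [H+] at equilibrium. Ka = x²/(0.000376 − x).
The 5% rule fails; solving x² + Ka·x − Ka·C₀ = 0 exactly:
x = (−Ka + √(Ka² + 4·Ka·C₀))/2 = 7.41 × 10^-5 M
pH = −log[H+] = −log(7.41 × 10^-5) = 4.13

pH = 4.13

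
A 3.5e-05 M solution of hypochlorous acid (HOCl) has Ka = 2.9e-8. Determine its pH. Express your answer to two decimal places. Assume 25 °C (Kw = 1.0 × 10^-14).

HOCl ⇌ OCl- + H+
From the ICE table, Ka = [H+]²/(3.5e-05 − [H+]) = 2.9 × 10^-8.
Since Ka ≪ C₀, [H+] ≈ √(Ka·C₀) = 1.01 × 10^-6 M.
pH = −log[H+] = −log(1.01 × 10^-6) = 6.00

pH = 6.00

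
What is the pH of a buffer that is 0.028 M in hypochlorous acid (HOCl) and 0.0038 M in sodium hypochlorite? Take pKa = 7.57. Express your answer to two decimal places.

pH = 6.70

Henderson–Hasselbalch: pH = pKa + log([OCl-]/[HOCl]) = 7.57 + log(0.0038/0.028)
pH = 7.57 + (-0.867) = 6.70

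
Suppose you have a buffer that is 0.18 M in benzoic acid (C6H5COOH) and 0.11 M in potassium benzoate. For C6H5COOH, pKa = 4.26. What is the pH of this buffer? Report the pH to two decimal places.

Using pH = pKa + log([base]/[acid]) with [base]/[acid] = 0.11/0.18:
pH = 4.26 + (-0.214) = 4.05

pH = 4.05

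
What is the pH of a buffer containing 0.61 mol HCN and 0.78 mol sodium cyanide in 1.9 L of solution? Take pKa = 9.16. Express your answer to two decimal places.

pH = pKa + log([A⁻]/[HA]) = 9.16 + log(0.78/0.61)
pH = 9.16 + (+0.107) = 9.27

pH = 9.27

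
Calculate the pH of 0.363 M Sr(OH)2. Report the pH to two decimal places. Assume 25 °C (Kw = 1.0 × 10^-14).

Sr(OH)2 is a strong base (each formula unit releases 2 OH-); [OH-] = 0.726 M.
pOH = -log(0.726) = 0.14
pH = 14.00 - 0.14 = 13.86

pH = 13.86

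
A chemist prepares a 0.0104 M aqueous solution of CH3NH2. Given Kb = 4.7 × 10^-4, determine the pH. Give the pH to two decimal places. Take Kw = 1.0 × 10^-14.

CH3NH2 + H2O ⇌ CH3NH3+ + OH-
Kb = [OH-]²/(0.0104 − [OH-]) = 4.7 × 10^-4
The 5% rule fails; solving [OH-]² + Kb·[OH-] − Kb·C₀ = 0 exactly:
[OH-] = (−Kb + √(Kb² + 4·Kb·C₀))/2 = 1.99 × 10^-3 M
pOH = 2.70, so pH = 14.00 − pOH = 11.30

pH = 11.30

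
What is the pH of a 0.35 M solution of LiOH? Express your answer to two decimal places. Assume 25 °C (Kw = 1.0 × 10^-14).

pH = 13.54

LiOH is a strong base; [OH-] = 0.35 M.
pOH = -log(0.35) = 0.46
pH = 14.00 - 0.46 = 13.54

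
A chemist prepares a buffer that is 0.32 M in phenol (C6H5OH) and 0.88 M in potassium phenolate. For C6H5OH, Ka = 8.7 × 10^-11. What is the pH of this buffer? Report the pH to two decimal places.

pKa = −log(8.7 × 10^-11) = 10.060
Henderson–Hasselbalch: pH = pKa + log([C6H5O-]/[C6H5OH]) = 10.060 + log(0.88/0.32)
pH = 10.060 + (+0.439) = 10.50

pH = 10.50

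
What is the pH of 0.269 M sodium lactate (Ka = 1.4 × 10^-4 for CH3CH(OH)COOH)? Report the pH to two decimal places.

pH = 8.64

CH3CH(OH)COO- is the conjugate base of the weak acid CH3CH(OH)COOH.
Kb = Kw/Ka = 1.0×10^-14 / 1.4 × 10^-4 = 7.14 × 10^-11
Kb = x²/(0.269 − x) = 7.14 × 10^-11
Since Kb ≪ C₀, x ≈ √(Kb·C₀) = 4.38 × 10^-6 M.
(x/C₀ = 0.0016% < 5%, so the approximation holds.)
pOH = −log(4.38 × 10^-6) = 5.36; pH = 14.00 − 5.36 = 8.64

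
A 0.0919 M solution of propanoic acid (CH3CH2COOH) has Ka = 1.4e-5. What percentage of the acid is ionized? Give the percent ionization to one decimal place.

CH3CH2COOH ⇌ CH3CH2COO- + H+; let x = [H+] at equilibrium.
x ≈ √(Ka·C₀) = √(1.4 × 10^-5 × 0.0919) = 1.13 × 10^-3 M
% ionization = x/C₀ × 100% = 1.13 × 10^-3/0.0919 × 100% = 1.2%

1.2%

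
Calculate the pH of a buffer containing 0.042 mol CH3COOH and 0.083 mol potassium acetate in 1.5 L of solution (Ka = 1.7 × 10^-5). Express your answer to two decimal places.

pKa = −log(1.7 × 10^-5) = 4.770
pH = pKa + log([A⁻]/[HA]) = 4.770 + log(0.083/0.042)
pH = 4.770 + (+0.296) = 5.07

pH = 5.07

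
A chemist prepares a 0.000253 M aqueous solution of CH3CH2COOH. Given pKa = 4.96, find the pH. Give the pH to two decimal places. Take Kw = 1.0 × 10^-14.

pH = 4.32

CH3CH2COOH ⇌ CH3CH2COO- + H+
Ka = 10^(−4.96) = 1.10 × 10^-5
From the ICE table, Ka = [H+]²/(0.000253 − [H+]) = 1.10 × 10^-5.
[H+] is not negligible relative to C₀; solve [H+]² + 1.1e-05·[H+] − 2.78e-09 = 0.
[H+] = (−Ka + √(Ka² + 4·Ka·C₀))/2 = 4.75 × 10^-5 M
pH = −log[H+] = −log(4.75 × 10^-5) = 4.32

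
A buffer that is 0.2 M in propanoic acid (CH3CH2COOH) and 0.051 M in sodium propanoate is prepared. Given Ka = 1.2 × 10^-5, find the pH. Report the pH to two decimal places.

pKa = −log(1.2 × 10^-5) = 4.921
Henderson–Hasselbalch: pH = pKa + log([CH3CH2COO-]/[CH3CH2COOH]) = 4.921 + log(0.051/0.2)
pH = 4.921 + (-0.593) = 4.33

pH = 4.33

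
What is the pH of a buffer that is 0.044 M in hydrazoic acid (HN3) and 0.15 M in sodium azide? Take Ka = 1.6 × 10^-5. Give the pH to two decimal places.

pH = 5.33

pKa = −log(1.6 × 10^-5) = 4.796
Henderson–Hasselbalch: pH = pKa + log([N3-]/[HN3]) = 4.796 + log(0.15/0.044)
pH = 4.796 + (+0.533) = 5.33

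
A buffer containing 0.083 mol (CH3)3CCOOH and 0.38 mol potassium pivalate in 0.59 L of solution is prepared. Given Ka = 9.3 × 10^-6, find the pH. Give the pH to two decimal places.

pKa = −log(9.3 × 10^-6) = 5.032
Using pH = pKa + log([base]/[acid]) with [base]/[acid] = 0.38/0.083:
pH = 5.032 + (+0.661) = 5.69

pH = 5.69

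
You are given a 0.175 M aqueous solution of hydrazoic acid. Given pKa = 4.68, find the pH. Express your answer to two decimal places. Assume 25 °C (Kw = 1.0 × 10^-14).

pH = 2.72

HN3 ⇌ N3- + H+
Ka = 10^(−4.68) = 2.09 × 10^-5
Let x = [H+] at equilibrium. Ka = x²/(0.175 − x).
Assume x ≪ 0.175: x ≈ √(2.09 × 10^-5 × 0.175) = 1.91 × 10^-3 M
pH = −log[H+] = −log(1.91 × 10^-3) = 2.72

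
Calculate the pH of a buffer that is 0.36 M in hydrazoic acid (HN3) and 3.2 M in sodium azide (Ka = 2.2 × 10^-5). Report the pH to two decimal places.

pH = 5.61

pKa = −log(2.2 × 10^-5) = 4.658
Using pH = pKa + log([base]/[acid]) with [base]/[acid] = 3.2/0.36:
pH = 4.658 + (+0.949) = 5.61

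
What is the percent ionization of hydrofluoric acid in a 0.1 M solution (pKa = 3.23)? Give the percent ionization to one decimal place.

7.4%

HF ⇌ F- + H+; let x = [H+] at equilibrium.
Ka = 10^(−3.23) = 5.89 × 10^-4
Solve x² + 0.000589x − 5.89e-05 = 0 → x = 7.39 × 10^-3 M
% ionization = x/C₀ × 100% = 7.39 × 10^-3/0.1 × 100% = 7.4%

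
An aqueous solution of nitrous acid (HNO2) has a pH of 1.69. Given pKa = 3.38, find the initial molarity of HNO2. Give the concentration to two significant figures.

C₀ = 1.0 M

[H+] = 10^(-1.69) = 2.04 × 10^-2 M = x
Ka = 10^(−3.38) = 4.17 × 10^-4
Ka = x²/(C₀ − x) ⇒ C₀ = x + x²/Ka
C₀ = 2.04 × 10^-2 + (2.04 × 10^-2)²/(4.17 × 10^-4) = 1.02 M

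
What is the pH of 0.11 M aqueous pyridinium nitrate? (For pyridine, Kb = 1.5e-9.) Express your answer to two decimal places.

pH = 3.07

C5H5NH+ is the conjugate acid of the weak base C5H5N.
Ka = Kw/Kb = 1.0×10^-14 / 1.5 × 10^-9 = 6.67 × 10^-6
Ka = x²/(0.11 − x) = 6.67 × 10^-6
Neglecting x in the denominator: x = √(6.67 × 10^-6 × 0.11) = 8.57 × 10^-4 M
(x/C₀ = 0.78% < 5%, so the approximation holds.)
pH = −log(8.57 × 10^-4) = 3.07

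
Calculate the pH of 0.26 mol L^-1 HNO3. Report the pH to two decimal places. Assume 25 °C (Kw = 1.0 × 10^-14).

HNO3 is a strong acid and dissociates completely, so [H+] = 0.26 M.
pH = -log(0.26) = 0.59

pH = 0.59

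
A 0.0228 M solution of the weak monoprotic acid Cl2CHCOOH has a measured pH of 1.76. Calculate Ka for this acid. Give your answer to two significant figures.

Ka = 5.6 × 10^-2

[H+] = 10^(-1.76) = 1.74 × 10^-2 M
At equilibrium [HA] = 0.0228 − 1.74 × 10^-2 = 5.40 × 10^-3 M
Ka = [H+][A-]/[HA] = (1.74 × 10^-2)² / 5.40 × 10^-3 = 5.6 × 10^-2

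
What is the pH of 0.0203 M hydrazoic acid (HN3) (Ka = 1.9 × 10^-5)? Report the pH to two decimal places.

pH = 3.21

HN3 ⇌ N3- + H+
From the ICE table, Ka = [H+]²/(0.0203 − [H+]) = 1.9 × 10^-5.
Neglecting [H+] in the denominator: [H+] = √(1.9 × 10^-5 × 0.0203) = 6.21 × 10^-4 M
Check: 3.1% ionized — well under 5%, approximation valid.
pH = −log[H+] = −log(6.21 × 10^-4) = 3.21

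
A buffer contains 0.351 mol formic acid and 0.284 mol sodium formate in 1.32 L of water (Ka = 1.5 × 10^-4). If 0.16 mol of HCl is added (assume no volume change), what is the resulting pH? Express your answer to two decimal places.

After neutralization: n(HCOOH) = 0.511 mol, n(HCOO-) = 0.124 mol.
pKa = −log(1.5 × 10^-4) = 3.824
Henderson–Hasselbalch with mole ratio 0.124/0.511: pH = 3.824 + (-0.615)

pH = 3.21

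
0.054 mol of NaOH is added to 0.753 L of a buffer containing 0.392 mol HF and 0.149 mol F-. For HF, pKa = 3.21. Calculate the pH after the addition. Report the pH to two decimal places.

OH- converts HF to F-: HF → 0.338 mol, F- → 0.203 mol.
pH = pKa + log([A⁻]/[HA]) = 3.21 + log(0.203/0.338) = 3.21 -0.221

pH = 2.99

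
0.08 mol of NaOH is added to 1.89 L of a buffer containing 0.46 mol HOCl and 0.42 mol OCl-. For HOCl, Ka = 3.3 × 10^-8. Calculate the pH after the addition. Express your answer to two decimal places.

After neutralization: n(HOCl) = 0.38 mol, n(OCl-) = 0.5 mol.
pKa = −log(3.3 × 10^-8) = 7.481
pH = pKa + log([A⁻]/[HA]) = 7.481 + log(0.5/0.38) = 7.481 +0.119

pH = 7.60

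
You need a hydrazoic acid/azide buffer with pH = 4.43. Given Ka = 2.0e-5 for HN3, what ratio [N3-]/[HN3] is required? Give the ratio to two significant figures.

pKa = -log(2.0 × 10^-5) = 4.699
pH = pKa + log(r) ⇒ log(r) = 4.43 − 4.699 = -0.269
r = [N3-]/[HN3] = 10^(-0.269) = 0.538

ratio = 0.54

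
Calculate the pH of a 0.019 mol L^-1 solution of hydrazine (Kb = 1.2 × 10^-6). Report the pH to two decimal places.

N2H4 + H2O ⇌ N2H5+ + OH-
Kb = [OH-]²/(0.019 − [OH-]) = 1.2 × 10^-6
Neglecting [OH-] in the denominator: [OH-] = √(1.2 × 10^-6 × 0.019) = 1.51 × 10^-4 M
pOH = −log(1.51 × 10^-4) = 3.82; pH = 14.00 − 3.82 = 10.18

pH = 10.18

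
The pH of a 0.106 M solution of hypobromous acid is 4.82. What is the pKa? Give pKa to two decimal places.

pKa = 8.67

[H+] = 10^(-4.82) = 1.51 × 10^-5 M
At equilibrium [HA] = 0.106 − 1.51 × 10^-5 = 1.06 × 10^-1 M
Ka = [H+][A-]/[HA] = (1.51 × 10^-5)² / 1.06 × 10^-1 = 2.15 × 10^-9
pKa = -log(2.15 × 10^-9) = 8.67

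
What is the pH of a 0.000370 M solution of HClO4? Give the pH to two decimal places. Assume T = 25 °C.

pH = 3.43

HClO4 is a strong acid and dissociates completely, so [H+] = 0.000370 M.
pH = -log(0.00037) = 3.43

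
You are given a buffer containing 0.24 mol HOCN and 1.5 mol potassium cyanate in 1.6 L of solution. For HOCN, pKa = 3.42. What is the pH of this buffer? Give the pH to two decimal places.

pH = pKa + log([A⁻]/[HA]) = 3.42 + log(1.5/0.24)
pH = 3.42 + (+0.796) = 4.22

pH = 4.22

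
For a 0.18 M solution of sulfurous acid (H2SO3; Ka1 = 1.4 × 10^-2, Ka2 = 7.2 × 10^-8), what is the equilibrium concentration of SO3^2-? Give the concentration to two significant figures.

First ionization gives [H+] ≈ [HSO3-] = 4.37 × 10^-2 M.
Second step: Ka2 = [H+][SO3^2-]/[HSO3-] ≈ [SO3^2-] (since [H+] ≈ [HSO3-]).
So [SO3^2-] ≈ Ka2.

7.2 × 10^-8 M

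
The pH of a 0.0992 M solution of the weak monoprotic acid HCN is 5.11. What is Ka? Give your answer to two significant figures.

Ka = 6.1 × 10^-10

[H+] = 10^(-5.11) = 7.76 × 10^-6 M
At equilibrium [HA] = 0.0992 − 7.76 × 10^-6 = 9.92 × 10^-2 M
Ka = [H+][A-]/[HA] = (7.76 × 10^-6)² / 9.92 × 10^-2 = 6.1 × 10^-10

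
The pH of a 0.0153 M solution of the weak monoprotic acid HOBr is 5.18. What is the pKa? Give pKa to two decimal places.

pKa = 8.54

[H+] = 10^(-5.18) = 6.61 × 10^-6 M
At equilibrium [HA] = 0.0153 − 6.61 × 10^-6 = 1.53 × 10^-2 M
Ka = [H+][A-]/[HA] = (6.61 × 10^-6)² / 1.53 × 10^-2 = 2.86 × 10^-9
pKa = -log(2.86 × 10^-9) = 8.54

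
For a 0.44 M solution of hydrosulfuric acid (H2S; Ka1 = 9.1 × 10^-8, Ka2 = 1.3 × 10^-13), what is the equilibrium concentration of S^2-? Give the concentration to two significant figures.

1.3 × 10^-13 M

First ionization gives [H+] ≈ [HS-] = 2.00 × 10^-4 M.
Second step: Ka2 = [H+][S^2-]/[HS-] ≈ [S^2-] (since [H+] ≈ [HS-]).
So [S^2-] ≈ Ka2.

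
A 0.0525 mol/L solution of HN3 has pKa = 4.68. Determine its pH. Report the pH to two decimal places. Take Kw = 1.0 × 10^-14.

HN3 ⇌ N3- + H+
Ka = 10^(−4.68) = 2.09 × 10^-5
Ka = [H+]²/(0.0525 − [H+]) = 2.09 × 10^-5
Assume [H+] ≪ 0.0525: [H+] ≈ √(2.09 × 10^-5 × 0.0525) = 1.05 × 10^-3 M
Check: 2% ionized — well under 5%, approximation valid.
pH = −log(1.05 × 10^-3) = 2.98

pH = 2.98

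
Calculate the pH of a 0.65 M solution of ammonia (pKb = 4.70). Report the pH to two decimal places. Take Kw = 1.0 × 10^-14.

NH3 + H2O ⇌ NH4+ + OH-
Kb = 10^(−4.70) = 2.00 × 10^-5
Kb = x²/(0.65 − x) = 2.00 × 10^-5
Neglecting x in the denominator: x = √(2.00 × 10^-5 × 0.65) = 3.61 × 10^-3 M
Check: 0.55% ionized — well under 5%, approximation valid.
pOH = 2.44, so pH = 14.00 − pOH = 11.56

pH = 11.56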